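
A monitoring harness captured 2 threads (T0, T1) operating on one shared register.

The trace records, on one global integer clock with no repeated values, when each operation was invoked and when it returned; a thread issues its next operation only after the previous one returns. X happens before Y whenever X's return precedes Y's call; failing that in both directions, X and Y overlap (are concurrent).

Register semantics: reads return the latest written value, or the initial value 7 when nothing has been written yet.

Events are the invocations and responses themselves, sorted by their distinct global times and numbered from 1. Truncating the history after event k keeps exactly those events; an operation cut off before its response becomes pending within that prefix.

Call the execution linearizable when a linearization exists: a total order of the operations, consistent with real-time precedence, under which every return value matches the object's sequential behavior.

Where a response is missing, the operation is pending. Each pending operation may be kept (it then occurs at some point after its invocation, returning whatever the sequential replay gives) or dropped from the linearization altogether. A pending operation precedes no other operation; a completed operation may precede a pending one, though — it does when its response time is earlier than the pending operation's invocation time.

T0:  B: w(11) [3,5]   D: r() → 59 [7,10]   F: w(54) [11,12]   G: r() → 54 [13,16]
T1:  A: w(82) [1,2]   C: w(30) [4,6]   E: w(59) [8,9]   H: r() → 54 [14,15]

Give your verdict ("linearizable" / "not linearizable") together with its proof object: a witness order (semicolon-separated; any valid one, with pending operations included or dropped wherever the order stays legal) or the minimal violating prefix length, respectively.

linearizable — witness: A; B; C; E; D; F; G; H

step 1: A w(82) — value 82
step 2: B w(11) — value 11
step 3: C w(30) — value 30
step 4: E w(59) — value 59
step 5: D r() → 59 — value 59
step 6: F w(54) — value 54
step 7: G r() → 54 — value 54
step 8: H r() → 54 — value 54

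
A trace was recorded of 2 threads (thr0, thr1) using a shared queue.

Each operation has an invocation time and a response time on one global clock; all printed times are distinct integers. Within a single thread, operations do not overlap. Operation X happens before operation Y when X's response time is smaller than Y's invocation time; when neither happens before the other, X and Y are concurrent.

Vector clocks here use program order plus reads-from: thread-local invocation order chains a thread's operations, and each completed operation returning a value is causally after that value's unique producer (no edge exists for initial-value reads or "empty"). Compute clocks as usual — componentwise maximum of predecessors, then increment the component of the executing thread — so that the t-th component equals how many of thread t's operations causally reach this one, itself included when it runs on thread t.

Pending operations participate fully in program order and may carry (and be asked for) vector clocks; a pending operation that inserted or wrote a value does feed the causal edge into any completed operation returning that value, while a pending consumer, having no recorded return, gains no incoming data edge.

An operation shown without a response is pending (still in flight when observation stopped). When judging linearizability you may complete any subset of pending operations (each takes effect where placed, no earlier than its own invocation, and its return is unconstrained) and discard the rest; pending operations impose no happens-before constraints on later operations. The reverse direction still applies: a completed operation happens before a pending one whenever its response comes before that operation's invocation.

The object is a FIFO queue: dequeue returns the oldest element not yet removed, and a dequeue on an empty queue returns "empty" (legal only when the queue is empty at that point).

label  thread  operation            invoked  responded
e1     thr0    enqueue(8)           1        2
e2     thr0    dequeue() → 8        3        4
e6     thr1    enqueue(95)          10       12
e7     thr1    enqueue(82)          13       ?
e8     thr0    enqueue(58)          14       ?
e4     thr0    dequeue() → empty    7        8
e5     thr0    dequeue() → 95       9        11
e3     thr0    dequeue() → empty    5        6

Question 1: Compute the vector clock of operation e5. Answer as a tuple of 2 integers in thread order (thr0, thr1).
(5, 1)

invoked at 10, e6 has no predecessors; its own thr1 bump gives (0, 1)
invoked at 1, e1 has no predecessors; its own thr0 bump gives (1, 0)
VC(e7, invoked at 13): max of VC(e6)=(0, 1), then +1 on thread thr1 → (0, 2)
VC(e2, invoked at 3): max of VC(e1)=(1, 0), then +1 on thread thr0 → (2, 0)
VC(e3, invoked at 5): max of VC(e2)=(2, 0), then +1 on thread thr0 → (3, 0)
VC(e4, invoked at 7): max of VC(e3)=(3, 0), then +1 on thread thr0 → (4, 0)
VC(e5, invoked at 9): max of VC(e4)=(4, 0), VC(e6)=(0, 1), then +1 on thread thr0 → (5, 1)
VC(e8, invoked at 14): max of VC(e5)=(5, 1), then +1 on thread thr0 → (6, 1)
target: VC(e5) = (5, 1)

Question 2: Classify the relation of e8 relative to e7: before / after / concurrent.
concurrent

e8 spans [14,…), e7 spans [13,…)
the intervals overlap in both directions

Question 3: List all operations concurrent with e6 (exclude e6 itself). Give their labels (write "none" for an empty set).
e5

e6 spans [10,12]: anything still running between times 10 and 12 counts as concurrent
e1 [1,2]: before
e2 [3,4]: before
e3 [5,6]: before
e4 [7,8]: before
e5 [9,11]: concurrent
e7 [13,…): after
e8 [14,…): after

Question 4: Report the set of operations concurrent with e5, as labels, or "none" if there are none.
e6

e5 spans [9,11]; an op avoiding the whole window 9..11 is ordered, any other is concurrent
e1 [1,2]: before
e2 [3,4]: before
e3 [5,6]: before
e4 [7,8]: before
e6 [10,12]: concurrent
e7 [13,…): after
e8 [14,…): after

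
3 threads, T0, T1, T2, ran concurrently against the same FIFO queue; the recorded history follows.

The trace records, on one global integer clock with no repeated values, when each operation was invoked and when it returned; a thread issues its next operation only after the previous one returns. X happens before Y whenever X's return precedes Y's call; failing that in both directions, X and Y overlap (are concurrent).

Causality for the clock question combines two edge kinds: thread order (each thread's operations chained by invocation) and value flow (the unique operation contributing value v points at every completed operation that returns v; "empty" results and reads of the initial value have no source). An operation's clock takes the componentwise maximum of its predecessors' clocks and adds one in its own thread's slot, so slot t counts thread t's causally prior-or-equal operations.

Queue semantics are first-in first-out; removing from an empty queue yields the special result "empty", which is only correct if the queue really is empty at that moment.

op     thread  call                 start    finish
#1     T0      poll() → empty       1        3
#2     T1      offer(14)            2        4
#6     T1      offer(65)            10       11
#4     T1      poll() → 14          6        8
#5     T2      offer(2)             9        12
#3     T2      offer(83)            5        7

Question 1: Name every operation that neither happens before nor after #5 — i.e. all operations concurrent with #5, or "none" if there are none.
#6

#5 spans [9,12]; an op avoiding the whole window 9..12 is ordered, any other is concurrent
#1 [1,3]: before
#2 [2,4]: before
#3 [5,7]: before
#4 [6,8]: before
#6 [10,11]: concurrent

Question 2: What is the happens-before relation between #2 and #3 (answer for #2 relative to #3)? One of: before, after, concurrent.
before

#2 spans [2,4], #3 spans [5,7]
resp(#2)=4 < inv(#3)=5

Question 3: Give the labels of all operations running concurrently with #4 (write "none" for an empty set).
#3

#4 runs from 6 to 8; window-overlapping ops are concurrent
#1 [1,3]: before
#2 [2,4]: before
#3 [5,7]: concurrent
#5 [9,12]: after
#6 [10,11]: after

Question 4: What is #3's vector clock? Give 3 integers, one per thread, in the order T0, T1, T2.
(0, 0, 1)

#3 (invocation 5): nothing precedes it; T2's component alone gives (0, 0, 1)
#2 (invocation 2): nothing precedes it; T1's component alone gives (0, 1, 0)
#1 (invocation 1): nothing precedes it; T0's component alone gives (1, 0, 0)
merge at #5 (invoked 9): VC(#3)=(0, 0, 1), own-thread bump on T2 → (0, 0, 2)
merge at #4 (invoked 6): VC(#2)=(0, 1, 0), own-thread bump on T1 → (0, 2, 0)
merge at #6 (invoked 10): VC(#4)=(0, 2, 0), own-thread bump on T1 → (0, 3, 0)
target: VC(#3) = (0, 0, 1)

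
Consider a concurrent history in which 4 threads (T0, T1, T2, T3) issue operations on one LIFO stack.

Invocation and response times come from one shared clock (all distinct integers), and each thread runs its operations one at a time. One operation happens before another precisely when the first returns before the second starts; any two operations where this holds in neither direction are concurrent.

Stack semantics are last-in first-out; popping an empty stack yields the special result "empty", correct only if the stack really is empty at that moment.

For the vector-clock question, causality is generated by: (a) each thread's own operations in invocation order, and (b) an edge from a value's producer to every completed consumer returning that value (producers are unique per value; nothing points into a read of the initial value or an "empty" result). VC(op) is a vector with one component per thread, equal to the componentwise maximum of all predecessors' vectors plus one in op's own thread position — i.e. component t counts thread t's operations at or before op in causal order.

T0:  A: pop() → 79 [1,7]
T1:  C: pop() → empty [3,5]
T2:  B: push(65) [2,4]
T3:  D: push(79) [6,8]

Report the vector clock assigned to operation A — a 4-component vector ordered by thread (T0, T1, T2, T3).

root op D, invoked 6: fresh clock plus T3's own tick → (0, 0, 0, 1)
root op B, invoked 2: fresh clock plus T2's own tick → (0, 0, 1, 0)
root op C, invoked 3: fresh clock plus T1's own tick → (0, 1, 0, 0)
VC(A, invoked at 1): max of VC(D)=(0, 0, 0, 1), then +1 on thread T0 → (1, 0, 0, 1)
target: VC(A) = (1, 0, 0, 1)

(1, 0, 0, 1)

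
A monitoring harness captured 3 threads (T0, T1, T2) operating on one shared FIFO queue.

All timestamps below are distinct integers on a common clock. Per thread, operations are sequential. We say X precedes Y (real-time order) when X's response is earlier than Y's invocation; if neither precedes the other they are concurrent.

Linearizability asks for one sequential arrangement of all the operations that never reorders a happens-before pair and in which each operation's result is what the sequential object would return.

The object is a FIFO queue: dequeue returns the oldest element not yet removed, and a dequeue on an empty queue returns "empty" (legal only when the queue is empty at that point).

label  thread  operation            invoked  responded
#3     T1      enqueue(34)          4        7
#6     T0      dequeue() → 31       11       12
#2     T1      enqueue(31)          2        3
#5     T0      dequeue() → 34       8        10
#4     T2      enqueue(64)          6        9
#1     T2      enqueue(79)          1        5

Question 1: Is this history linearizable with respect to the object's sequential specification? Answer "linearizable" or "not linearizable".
not linearizable

already the first 10 events (up to #5's response at time 10) admit no linearization; the first 9 still do
8 orders of the 5 completed FIFO queue ops respect real time; none is legal
for example #1, #2, #3, #4, #5 fails at step 5: #5 dequeue() → 34 is not legal there
for example #1, #2, #3, #5, #4 fails at step 4: #5 dequeue() → 34 is not legal there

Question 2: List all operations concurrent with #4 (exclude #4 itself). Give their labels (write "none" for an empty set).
#3, #5

#4 spans [6,9]: anything still running between times 6 and 9 counts as concurrent
#1 [1,5]: before
#2 [2,3]: before
#3 [4,7]: concurrent
#5 [8,10]: concurrent
#6 [11,12]: after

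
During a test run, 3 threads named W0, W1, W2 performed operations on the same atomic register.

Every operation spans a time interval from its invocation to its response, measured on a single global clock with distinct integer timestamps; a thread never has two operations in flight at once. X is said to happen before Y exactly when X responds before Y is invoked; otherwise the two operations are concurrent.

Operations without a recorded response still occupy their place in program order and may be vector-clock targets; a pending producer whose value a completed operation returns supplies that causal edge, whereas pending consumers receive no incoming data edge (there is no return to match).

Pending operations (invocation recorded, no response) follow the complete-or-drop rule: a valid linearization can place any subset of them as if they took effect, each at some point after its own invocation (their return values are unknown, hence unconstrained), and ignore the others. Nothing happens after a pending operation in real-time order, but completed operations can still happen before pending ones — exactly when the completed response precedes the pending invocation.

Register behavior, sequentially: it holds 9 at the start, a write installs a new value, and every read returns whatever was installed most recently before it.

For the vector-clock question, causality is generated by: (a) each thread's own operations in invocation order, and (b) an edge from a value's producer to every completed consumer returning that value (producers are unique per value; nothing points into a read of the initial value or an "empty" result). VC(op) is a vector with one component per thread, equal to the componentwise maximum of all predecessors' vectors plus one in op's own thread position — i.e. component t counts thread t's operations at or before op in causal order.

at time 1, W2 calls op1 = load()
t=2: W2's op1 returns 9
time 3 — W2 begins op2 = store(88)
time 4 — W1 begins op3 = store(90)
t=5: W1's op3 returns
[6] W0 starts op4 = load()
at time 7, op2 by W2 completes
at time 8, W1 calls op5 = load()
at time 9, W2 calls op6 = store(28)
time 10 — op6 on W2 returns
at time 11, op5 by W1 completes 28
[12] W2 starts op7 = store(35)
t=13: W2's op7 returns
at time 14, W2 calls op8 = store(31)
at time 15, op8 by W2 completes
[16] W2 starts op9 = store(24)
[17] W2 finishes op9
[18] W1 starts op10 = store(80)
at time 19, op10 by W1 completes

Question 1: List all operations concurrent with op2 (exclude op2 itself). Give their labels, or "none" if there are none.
op2 spans [3,7]: anything still running between times 3 and 7 counts as concurrent
op1 [1,2]: before
op3 [4,5]: concurrent
op4 [6,…): concurrent
op5 [8,11]: after
op6 [9,10]: after
op7 [12,13]: after
op8 [14,15]: after
op9 [16,17]: after
op10 [18,19]: after

op3, op4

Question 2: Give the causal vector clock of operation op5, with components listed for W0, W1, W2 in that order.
op1, invoked 1, has no incoming edges; only W2's bump applies → (0, 0, 1)
op3, invoked 4, has no incoming edges; only W1's bump applies → (0, 1, 0)
op4, invoked 6, has no incoming edges; only W0's bump applies → (1, 0, 0)
op2, invoked 3, takes VC(op1)=(0, 0, 1) under max, adds 1 for W2 → (0, 0, 2)
op6, invoked 9, takes VC(op2)=(0, 0, 2) under max, adds 1 for W2 → (0, 0, 3)
op7, invoked 12, takes VC(op6)=(0, 0, 3) under max, adds 1 for W2 → (0, 0, 4)
op8, invoked 14, takes VC(op7)=(0, 0, 4) under max, adds 1 for W2 → (0, 0, 5)
op5, invoked 8, takes VC(op3)=(0, 1, 0), VC(op6)=(0, 0, 3) under max, adds 1 for W1 → (0, 2, 3)
op9, invoked 16, takes VC(op8)=(0, 0, 5) under max, adds 1 for W2 → (0, 0, 6)
op10, invoked 18, takes VC(op5)=(0, 2, 3) under max, adds 1 for W1 → (0, 3, 3)
target: VC(op5) = (0, 2, 3)

(0, 2, 3)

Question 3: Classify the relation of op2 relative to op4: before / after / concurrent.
op2 spans [3,7], op4 spans [6,…)
the intervals overlap in both directions

concurrent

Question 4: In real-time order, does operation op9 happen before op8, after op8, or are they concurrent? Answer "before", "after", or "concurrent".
op9 spans [16,17], op8 spans [14,15]
resp(op8)=15 < inv(op9)=16

after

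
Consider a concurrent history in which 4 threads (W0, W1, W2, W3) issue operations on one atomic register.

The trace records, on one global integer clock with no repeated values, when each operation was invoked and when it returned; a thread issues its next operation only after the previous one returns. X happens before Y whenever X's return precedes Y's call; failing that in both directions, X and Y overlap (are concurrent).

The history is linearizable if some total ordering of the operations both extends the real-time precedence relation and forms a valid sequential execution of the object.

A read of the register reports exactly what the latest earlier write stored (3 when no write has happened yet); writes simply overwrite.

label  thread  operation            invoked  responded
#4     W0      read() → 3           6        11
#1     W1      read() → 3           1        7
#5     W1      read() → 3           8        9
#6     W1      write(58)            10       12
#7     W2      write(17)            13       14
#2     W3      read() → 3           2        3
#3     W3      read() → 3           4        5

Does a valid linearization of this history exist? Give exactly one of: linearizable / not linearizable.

a witness: #1, #2, #3, #4, #5, #6, #7
step 1: #1 read() → 3 — value 3
step 2: #2 read() → 3 — value 3
step 3: #3 read() → 3 — value 3
step 4: #4 read() → 3 — value 3
step 5: #5 read() → 3 — value 3
step 6: #6 write(58) — value 58
step 7: #7 write(17) — value 17

linearizable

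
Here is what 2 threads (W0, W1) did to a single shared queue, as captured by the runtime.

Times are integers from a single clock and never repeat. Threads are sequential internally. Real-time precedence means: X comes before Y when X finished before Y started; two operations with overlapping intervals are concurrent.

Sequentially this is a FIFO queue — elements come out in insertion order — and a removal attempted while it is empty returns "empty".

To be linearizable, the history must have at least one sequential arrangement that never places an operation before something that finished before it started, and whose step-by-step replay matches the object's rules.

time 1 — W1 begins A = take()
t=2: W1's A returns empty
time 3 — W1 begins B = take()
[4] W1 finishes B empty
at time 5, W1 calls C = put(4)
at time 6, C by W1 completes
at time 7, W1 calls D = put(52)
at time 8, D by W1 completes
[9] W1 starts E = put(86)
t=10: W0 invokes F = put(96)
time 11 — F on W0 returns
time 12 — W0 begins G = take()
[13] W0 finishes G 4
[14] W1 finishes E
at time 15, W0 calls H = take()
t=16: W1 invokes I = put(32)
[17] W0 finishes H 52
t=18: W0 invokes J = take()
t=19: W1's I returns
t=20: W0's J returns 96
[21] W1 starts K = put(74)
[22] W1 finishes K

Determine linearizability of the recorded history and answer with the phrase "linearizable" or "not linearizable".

a witness: A, B, C, D, F, E, G, H, I, J, K
after step 1 (A take() → empty): queue <>
after step 2 (B take() → empty): queue <>
after step 3 (C put(4)): queue <4>
after step 4 (D put(52)): queue <4,52>
after step 5 (F put(96)): queue <4,52,96>
after step 6 (E put(86)): queue <4,52,96,86>
after step 7 (G take() → 4): queue <52,96,86>
after step 8 (H take() → 52): queue <96,86>
after step 9 (I put(32)): queue <96,86,32>
after step 10 (J take() → 96): queue <86,32>
after step 11 (K put(74)): queue <86,32,74>

linearizable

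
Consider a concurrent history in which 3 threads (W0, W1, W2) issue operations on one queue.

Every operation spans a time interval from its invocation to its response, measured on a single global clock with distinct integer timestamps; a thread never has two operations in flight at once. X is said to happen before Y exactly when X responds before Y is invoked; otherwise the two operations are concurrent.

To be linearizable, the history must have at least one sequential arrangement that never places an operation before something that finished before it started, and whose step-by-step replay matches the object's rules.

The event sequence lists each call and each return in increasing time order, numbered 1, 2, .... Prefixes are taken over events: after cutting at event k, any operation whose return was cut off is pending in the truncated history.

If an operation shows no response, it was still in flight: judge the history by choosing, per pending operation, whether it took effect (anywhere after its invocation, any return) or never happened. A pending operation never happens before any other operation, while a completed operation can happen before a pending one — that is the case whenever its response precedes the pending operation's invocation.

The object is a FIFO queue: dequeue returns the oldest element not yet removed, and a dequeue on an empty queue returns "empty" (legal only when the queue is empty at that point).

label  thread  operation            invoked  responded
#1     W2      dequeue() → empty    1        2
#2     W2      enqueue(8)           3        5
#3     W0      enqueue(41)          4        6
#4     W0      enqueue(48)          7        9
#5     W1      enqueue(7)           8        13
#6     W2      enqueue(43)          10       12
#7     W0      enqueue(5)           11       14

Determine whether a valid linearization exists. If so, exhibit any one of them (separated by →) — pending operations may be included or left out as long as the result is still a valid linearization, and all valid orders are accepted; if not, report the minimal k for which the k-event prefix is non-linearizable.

step 1: #1 dequeue() → empty — queue <>
step 2: #2 enqueue(8) — queue <8>
step 3: #3 enqueue(41) — queue <8,41>
step 4: #4 enqueue(48) — queue <8,41,48>
step 5: #5 enqueue(7) — queue <8,41,48,7>
step 6: #6 enqueue(43) — queue <8,41,48,7,43>
step 7: #7 enqueue(5) — queue <8,41,48,7,43,5>

linearizable — witness: #1 → #2 → #3 → #4 → #5 → #6 → #7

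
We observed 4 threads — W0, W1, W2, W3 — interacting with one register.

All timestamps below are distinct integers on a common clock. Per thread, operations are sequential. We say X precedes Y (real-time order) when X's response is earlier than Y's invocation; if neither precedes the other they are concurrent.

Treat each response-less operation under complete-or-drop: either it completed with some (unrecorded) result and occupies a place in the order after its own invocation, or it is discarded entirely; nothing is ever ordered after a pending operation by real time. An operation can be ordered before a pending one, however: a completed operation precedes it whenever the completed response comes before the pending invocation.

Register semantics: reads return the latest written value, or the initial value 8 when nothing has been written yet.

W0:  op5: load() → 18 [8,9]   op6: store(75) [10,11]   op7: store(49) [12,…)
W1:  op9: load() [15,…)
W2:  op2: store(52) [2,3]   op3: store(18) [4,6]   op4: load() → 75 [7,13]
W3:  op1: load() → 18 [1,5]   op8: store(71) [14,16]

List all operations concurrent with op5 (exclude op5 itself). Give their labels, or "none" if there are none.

op4

concurrent with op5 ([8,9]): every op whose interval crosses 8..9
op1 [1,5]: before
op2 [2,3]: before
op3 [4,6]: before
op4 [7,13]: concurrent
op6 [10,11]: after
op7 [12,…): after
op8 [14,16]: after
op9 [15,…): after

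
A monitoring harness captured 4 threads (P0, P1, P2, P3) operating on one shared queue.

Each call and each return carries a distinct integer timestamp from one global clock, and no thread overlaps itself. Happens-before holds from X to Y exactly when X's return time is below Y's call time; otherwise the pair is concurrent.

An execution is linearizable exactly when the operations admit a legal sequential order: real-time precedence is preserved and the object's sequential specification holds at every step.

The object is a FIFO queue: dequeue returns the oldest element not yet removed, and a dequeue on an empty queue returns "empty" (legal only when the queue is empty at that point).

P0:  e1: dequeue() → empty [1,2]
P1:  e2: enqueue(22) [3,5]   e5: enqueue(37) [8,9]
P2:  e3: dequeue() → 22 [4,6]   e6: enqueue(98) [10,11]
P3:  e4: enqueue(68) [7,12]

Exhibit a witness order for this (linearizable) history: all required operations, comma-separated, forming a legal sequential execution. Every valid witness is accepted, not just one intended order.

after step 1 (e1 dequeue() → empty): queue <>
after step 2 (e2 enqueue(22)): queue <22>
after step 3 (e3 dequeue() → 22): queue <>
after step 4 (e4 enqueue(68)): queue <68>
after step 5 (e5 enqueue(37)): queue <68,37>
after step 6 (e6 enqueue(98)): queue <68,37,98>

e1, e2, e3, e4, e5, e6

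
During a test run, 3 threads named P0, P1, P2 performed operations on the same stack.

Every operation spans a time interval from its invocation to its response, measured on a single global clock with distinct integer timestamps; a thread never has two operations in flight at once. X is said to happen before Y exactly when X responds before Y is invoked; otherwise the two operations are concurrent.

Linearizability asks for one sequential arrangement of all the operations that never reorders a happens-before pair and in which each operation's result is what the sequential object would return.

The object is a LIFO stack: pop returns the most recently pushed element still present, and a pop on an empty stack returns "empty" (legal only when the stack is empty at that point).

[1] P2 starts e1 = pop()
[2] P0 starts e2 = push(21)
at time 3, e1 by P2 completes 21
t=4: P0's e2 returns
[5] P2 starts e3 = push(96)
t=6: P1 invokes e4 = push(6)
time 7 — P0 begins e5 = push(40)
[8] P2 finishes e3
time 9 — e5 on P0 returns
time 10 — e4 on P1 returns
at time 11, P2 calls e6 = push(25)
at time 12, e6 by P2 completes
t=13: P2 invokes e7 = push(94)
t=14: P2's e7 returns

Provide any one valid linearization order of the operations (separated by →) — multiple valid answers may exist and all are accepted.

e2 → e1 → e3 → e4 → e5 → e6 → e7

after step 1 (e2 push(21)): stack <21>
after step 2 (e1 pop() → 21): stack <>
after step 3 (e3 push(96)): stack <96>
after step 4 (e4 push(6)): stack <96,6>
after step 5 (e5 push(40)): stack <96,6,40>
after step 6 (e6 push(25)): stack <96,6,40,25>
after step 7 (e7 push(94)): stack <96,6,40,25,94>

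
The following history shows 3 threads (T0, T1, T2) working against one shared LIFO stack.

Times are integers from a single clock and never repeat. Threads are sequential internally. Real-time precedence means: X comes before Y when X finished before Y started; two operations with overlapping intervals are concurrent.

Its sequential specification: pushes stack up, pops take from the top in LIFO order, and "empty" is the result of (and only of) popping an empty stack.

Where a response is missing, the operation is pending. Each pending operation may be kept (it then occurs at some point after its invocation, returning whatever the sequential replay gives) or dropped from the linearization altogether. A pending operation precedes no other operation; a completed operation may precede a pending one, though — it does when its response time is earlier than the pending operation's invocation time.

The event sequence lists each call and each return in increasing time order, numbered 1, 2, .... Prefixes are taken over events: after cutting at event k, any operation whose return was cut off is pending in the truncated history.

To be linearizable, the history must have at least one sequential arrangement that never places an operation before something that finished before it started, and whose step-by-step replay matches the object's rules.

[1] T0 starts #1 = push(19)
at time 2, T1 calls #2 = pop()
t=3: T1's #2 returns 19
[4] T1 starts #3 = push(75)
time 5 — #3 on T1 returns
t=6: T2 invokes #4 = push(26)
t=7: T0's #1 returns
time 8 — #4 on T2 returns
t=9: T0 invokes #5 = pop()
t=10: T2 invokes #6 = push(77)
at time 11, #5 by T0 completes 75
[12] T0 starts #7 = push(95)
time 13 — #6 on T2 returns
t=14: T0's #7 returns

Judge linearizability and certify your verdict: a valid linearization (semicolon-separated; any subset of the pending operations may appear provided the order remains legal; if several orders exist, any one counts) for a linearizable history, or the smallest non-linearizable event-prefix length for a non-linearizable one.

already the first 11 events (up to #5's response at time 11) admit no linearization; the first 10 still do
every one of the 4 real-time-consistent orders over 5 completed LIFO stack ops fails the sequential spec
including or dropping the 1 pending operation (#6) in any combination fails
sample order #1, #2, #3, #4, #5 (pending dropped) stalls at step 5 — #5 pop() → 75 has no legal effect
sample order #2, #1, #3, #4, #5 (pending dropped) stalls at step 1 — #2 pop() → 19 has no legal effect

not linearizable — minimal violating prefix: 11 events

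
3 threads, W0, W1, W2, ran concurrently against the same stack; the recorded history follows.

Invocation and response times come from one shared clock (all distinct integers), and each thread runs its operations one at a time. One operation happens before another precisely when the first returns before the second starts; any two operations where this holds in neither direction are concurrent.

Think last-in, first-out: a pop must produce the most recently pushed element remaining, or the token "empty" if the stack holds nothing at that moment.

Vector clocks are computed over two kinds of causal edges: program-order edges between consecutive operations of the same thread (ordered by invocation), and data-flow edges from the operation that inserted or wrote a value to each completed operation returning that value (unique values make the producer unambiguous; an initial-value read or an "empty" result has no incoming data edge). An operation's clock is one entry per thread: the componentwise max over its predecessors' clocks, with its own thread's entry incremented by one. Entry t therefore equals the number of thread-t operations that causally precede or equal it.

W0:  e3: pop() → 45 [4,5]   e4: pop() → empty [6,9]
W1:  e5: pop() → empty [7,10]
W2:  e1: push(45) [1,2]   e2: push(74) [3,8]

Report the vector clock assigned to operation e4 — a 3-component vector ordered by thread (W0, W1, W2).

no predecessors for e1 (invoked 1): W2 increments from zero → (0, 0, 1)
no predecessors for e5 (invoked 7): W1 increments from zero → (0, 1, 0)
invoked at 3, e2 merges VC(e1)=(0, 0, 1) and bumps W2's slot → (0, 0, 2)
invoked at 4, e3 merges VC(e1)=(0, 0, 1) and bumps W0's slot → (1, 0, 1)
invoked at 6, e4 merges VC(e3)=(1, 0, 1) and bumps W0's slot → (2, 0, 1)
target: VC(e4) = (2, 0, 1)

(2, 0, 1)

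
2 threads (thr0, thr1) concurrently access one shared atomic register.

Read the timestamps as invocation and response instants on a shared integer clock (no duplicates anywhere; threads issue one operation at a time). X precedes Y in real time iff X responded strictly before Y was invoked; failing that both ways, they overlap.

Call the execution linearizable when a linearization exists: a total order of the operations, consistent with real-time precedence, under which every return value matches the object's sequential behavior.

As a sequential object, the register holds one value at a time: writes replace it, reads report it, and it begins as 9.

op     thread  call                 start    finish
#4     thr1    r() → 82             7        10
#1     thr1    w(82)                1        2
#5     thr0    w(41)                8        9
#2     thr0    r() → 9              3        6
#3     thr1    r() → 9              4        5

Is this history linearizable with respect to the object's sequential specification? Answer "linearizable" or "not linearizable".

events 1..4 are fine; event 5 — the response of #3 at time 5 — makes the prefix non-linearizable
exactly one order of the 2 completed ops respects real time; the atomic register replay fails
completion choices over the 1 pending operation (#2) were checked; none helps
sample order #1, #3 (pending dropped) stalls at step 2 — #3 r() → 9 has no legal effect

not linearizable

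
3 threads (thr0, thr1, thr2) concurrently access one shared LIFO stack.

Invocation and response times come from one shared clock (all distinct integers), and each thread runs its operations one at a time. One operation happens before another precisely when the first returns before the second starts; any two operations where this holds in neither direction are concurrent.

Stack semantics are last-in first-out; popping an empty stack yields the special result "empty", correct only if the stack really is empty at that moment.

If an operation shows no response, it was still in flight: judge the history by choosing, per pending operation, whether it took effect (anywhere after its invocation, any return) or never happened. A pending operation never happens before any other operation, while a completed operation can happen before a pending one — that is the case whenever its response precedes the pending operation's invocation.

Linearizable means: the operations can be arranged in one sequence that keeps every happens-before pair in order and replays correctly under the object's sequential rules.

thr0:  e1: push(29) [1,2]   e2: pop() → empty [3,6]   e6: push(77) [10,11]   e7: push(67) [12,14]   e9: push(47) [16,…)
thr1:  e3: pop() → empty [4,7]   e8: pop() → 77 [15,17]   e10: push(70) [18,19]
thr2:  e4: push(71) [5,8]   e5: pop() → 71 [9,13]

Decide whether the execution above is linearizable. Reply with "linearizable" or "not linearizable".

already the first 7 events (up to e3's response at time 7) admit no linearization; the first 6 still do
3 completed operations, 2 real-time-consistent orders — every LIFO stack replay fails
including or dropping the 1 pending operation (e4) in any combination fails
one such order, e1, e2, e3 (pending dropped), breaks at step 2 where e2 pop() → empty is illegal
one such order, e1, e3, e2 (pending dropped), breaks at step 2 where e3 pop() → empty is illegal

not linearizable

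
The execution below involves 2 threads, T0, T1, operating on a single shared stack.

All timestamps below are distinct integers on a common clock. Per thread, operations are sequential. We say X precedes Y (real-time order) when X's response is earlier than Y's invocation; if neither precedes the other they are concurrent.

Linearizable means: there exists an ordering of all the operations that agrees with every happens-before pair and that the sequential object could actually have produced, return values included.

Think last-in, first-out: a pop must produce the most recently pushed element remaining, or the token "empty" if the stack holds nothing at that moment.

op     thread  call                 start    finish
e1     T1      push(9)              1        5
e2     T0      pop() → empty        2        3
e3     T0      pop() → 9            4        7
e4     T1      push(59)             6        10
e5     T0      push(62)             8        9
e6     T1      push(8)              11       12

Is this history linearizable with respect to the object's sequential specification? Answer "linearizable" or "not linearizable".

linearizable

a witness: e2, e1, e3, e4, e5, e6
1. e2 pop() → empty, leaving stack <>
2. e1 push(9), leaving stack <9>
3. e3 pop() → 9, leaving stack <>
4. e4 push(59), leaving stack <59>
5. e5 push(62), leaving stack <59,62>
6. e6 push(8), leaving stack <59,62,8>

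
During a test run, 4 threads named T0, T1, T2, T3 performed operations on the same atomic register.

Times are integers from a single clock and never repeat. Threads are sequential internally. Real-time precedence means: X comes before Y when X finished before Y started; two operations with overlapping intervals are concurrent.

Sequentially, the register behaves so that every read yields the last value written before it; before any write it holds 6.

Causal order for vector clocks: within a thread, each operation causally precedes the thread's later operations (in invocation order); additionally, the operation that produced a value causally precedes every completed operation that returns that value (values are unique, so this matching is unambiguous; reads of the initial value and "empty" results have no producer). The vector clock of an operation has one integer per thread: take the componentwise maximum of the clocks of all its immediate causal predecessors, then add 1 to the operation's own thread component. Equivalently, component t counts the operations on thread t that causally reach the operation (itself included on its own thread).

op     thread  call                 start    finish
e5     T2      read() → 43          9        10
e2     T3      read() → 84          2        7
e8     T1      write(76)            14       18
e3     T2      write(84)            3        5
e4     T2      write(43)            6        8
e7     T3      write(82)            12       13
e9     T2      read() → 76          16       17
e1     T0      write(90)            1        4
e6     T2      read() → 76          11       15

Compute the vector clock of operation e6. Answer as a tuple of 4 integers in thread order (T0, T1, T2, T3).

no predecessors for e3 (invoked 3): T2 increments from zero → (0, 0, 1, 0)
no predecessors for e8 (invoked 14): T1 increments from zero → (0, 1, 0, 0)
no predecessors for e1 (invoked 1): T0 increments from zero → (1, 0, 0, 0)
e2 (invocation 2): componentwise max over VC(e3)=(0, 0, 1, 0), +1 at T3, giving (0, 0, 1, 1)
e4 (invocation 6): componentwise max over VC(e3)=(0, 0, 1, 0), +1 at T2, giving (0, 0, 2, 0)
e7 (invocation 12): componentwise max over VC(e2)=(0, 0, 1, 1), +1 at T3, giving (0, 0, 1, 2)
e5 (invocation 9): componentwise max over VC(e4)=(0, 0, 2, 0), +1 at T2, giving (0, 0, 3, 0)
e6 (invocation 11): componentwise max over VC(e5)=(0, 0, 3, 0), VC(e8)=(0, 1, 0, 0), +1 at T2, giving (0, 1, 4, 0)
e9 (invocation 16): componentwise max over VC(e6)=(0, 1, 4, 0), VC(e8)=(0, 1, 0, 0), +1 at T2, giving (0, 1, 5, 0)
target: VC(e6) = (0, 1, 4, 0)

(0, 1, 4, 0)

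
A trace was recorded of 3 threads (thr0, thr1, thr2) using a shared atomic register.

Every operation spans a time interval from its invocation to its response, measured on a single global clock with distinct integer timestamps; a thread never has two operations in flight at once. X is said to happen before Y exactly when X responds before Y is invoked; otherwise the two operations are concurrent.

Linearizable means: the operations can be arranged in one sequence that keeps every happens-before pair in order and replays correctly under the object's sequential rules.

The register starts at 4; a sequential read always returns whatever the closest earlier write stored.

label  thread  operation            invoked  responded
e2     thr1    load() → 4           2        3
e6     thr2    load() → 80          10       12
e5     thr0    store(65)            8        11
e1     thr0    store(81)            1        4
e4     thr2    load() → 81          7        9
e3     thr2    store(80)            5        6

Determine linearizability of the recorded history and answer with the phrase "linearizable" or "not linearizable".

not linearizable

prefix check: 1..8 passes, 1..9 fails once e4's time-9 response joins
the 4 completed operations admit 2 real-time orders; each fails the atomic register replay
include/drop combinations of the 1 pending operation (e5) were all tried; none helps
take e1, e2, e3, e4 (pending dropped): step 2 already fails, because e2 load() → 4 cannot occur there
take e2, e1, e3, e4 (pending dropped): step 4 already fails, because e4 load() → 81 cannot occur there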